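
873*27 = 23571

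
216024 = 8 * 27003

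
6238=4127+2111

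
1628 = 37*44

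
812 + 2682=3494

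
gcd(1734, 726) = 6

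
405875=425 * 955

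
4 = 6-2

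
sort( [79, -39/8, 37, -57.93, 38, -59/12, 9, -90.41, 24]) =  [-90.41, -57.93, -59/12, -39/8, 9, 24, 37, 38, 79]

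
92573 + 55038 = 147611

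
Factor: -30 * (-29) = 2^1 * 3^1 * 5^1 * 29^1 = 870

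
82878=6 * 13813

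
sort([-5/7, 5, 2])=[-5/7, 2, 5]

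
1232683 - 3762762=-2530079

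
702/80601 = 234/26867 ≈ 0.00871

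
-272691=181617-454308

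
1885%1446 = 439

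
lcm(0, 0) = 0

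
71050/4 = 17762 + 1/2 = 17762.50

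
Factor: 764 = 2^2*191^1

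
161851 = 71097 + 90754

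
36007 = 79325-43318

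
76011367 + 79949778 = 155961145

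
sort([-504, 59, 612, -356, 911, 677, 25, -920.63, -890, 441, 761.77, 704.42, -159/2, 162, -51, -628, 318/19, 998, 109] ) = [-920.63, -890, -628, -504, -356, -159/2, -51, 318/19, 25, 59, 109, 162, 441, 612, 677, 704.42, 761.77, 911, 998] 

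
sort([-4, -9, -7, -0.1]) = [-9, -7, -4, -0.1]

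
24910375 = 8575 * 2905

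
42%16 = 10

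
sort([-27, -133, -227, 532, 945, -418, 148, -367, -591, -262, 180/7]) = [-591, -418, -367, -262, -227, -133, -27, 180/7, 148, 532, 945]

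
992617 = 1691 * 587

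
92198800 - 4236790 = 87962010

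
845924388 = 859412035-13487647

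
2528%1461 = 1067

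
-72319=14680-86999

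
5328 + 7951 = 13279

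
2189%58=43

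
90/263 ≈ 0.342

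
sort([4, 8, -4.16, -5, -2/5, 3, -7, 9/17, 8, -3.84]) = [-7, -5, -4.16, -3.84, -2/5, 9/17, 3, 4, 8, 8]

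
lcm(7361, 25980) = 441660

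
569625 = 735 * 775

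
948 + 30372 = 31320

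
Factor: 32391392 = 2^5 * 11^1 * 17^1 * 5413^1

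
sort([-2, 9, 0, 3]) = [-2, 0, 3, 9]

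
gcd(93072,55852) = 4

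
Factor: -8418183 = -1*3^1*61^1*157^1*293^1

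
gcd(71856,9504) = 144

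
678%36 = 30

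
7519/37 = 203 + 8/37 ≈ 203.22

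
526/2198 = 263/1099 ≈ 0.239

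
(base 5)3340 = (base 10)470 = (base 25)ik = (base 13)2a2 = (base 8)726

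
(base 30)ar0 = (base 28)cea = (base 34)8gi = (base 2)10011001010010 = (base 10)9810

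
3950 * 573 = 2263350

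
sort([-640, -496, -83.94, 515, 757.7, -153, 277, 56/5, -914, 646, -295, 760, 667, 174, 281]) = [-914, -640, -496, -295, -153, -83.94, 56/5, 174, 277, 281, 515, 646, 667, 757.7, 760]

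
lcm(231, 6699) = 6699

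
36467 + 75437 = 111904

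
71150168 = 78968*901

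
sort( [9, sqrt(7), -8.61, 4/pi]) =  [-8.61, 4/pi, sqrt(7), 9]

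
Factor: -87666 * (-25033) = 2^1 * 3^1 * 19^1 * 769^1 * 25033^1 = 2194542978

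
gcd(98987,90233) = 1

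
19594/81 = 241 + 73/81 ≈ 241.90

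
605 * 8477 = 5128585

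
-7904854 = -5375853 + -2529001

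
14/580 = 7/290 ≈ 0.0241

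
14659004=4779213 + 9879791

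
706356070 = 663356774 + 42999296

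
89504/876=22376/219 ≈ 102.17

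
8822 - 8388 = 434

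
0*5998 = 0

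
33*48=1584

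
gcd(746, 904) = 2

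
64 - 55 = 9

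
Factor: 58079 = 7^1*8297^1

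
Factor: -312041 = -1*23^1*13567^1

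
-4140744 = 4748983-8889727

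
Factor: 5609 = 71^1*79^1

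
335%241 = 94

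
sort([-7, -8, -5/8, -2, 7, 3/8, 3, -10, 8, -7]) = [-10, -8, -7, -7, -2, -5/8, 3/8, 3, 7, 8]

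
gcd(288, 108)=36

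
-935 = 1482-2417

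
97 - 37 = 60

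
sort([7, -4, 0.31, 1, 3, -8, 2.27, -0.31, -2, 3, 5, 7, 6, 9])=[-8, -4, -2, -0.31, 0.31, 1, 2.27, 3, 3, 5, 6, 7, 7, 9]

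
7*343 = 2401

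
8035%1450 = 785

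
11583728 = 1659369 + 9924359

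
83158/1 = 83158 = 83158.00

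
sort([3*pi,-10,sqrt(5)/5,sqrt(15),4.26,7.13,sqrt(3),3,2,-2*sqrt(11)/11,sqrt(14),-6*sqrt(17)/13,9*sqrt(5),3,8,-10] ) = [-10,-10,-6*sqrt(17)/13,-2*sqrt(11)/11,sqrt(5)/5,sqrt(3),2,3,3,sqrt(14),sqrt(15),4.26,7.13,8,3*pi,9*sqrt(5)] 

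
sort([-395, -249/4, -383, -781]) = [-781, -395, -383, -249/4]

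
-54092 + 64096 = 10004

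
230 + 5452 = 5682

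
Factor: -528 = -1 * 2^4 * 3^1 * 11^1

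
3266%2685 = 581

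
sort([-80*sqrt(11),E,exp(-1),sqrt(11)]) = [-80*sqrt(11),exp(-1),E,sqrt(11)]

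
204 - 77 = 127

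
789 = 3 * 263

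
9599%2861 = 1016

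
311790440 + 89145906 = 400936346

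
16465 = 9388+7077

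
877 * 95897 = 84101669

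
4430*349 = 1546070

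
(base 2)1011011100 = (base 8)1334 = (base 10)732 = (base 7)2064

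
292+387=679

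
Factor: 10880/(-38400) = -1 * 2^(-2) * 3^(-1) * 5^(-1) * 17^1 = -17/60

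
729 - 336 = 393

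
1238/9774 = 619/4887 ≈ 0.127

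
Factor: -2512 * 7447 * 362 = -1 * 2^5 * 11^1 * 157^1 * 181^1 * 677^1 = -6771884768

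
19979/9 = 2219 + 8/9 ≈ 2219.89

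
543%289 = 254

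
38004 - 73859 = -35855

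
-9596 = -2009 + -7587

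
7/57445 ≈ 0.000122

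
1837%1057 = 780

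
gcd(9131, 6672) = 1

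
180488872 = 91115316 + 89373556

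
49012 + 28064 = 77076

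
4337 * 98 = 425026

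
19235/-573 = -33 - 326/573 ≈ -33.57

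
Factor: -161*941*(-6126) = 2^1*3^1*7^1*23^1*941^1*1021^1 = 928095126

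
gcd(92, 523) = 1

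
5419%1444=1087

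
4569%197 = 38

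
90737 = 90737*1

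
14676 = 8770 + 5906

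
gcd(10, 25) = 5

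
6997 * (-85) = -594745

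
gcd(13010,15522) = 2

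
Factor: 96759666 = 2^1 * 3^2 * 19^1 * 23^1 * 12301^1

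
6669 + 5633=12302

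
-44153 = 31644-75797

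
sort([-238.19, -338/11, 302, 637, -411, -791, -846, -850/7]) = [-846, -791, -411, -238.19, -850/7, -338/11, 302, 637]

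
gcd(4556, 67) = 67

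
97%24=1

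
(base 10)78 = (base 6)210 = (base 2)1001110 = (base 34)2a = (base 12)66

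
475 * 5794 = 2752150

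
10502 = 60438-49936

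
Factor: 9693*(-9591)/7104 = -1*2^(-6)*3^3*23^1*37^(-1)*139^1*359^1 = -30988521/2368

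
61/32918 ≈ 0.00185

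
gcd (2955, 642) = 3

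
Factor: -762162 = -1 * 2^1 * 3^1 * 59^1 * 2153^1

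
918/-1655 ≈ -0.555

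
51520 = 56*920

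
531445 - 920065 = -388620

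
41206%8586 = 6862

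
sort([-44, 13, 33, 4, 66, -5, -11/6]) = [-44, -5, -11/6, 4, 13, 33, 66]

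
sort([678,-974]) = [-974,678]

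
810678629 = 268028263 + 542650366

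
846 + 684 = 1530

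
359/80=4 + 39/80 ≈ 4.49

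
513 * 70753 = 36296289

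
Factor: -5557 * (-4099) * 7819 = 7^1 * 1117^1 * 4099^1 * 5557^1 = 178102300117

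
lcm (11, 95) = 1045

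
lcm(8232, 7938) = 222264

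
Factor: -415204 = -1 * 2^2 * 103801^1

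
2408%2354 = 54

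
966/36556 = 483/18278 ≈ 0.0264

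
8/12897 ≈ 0.000620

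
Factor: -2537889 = -1*3^1*23^1*36781^1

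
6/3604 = 3/1802 ≈ 0.00166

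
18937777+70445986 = 89383763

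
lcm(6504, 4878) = 19512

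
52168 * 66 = 3443088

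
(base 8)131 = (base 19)4d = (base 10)89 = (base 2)1011001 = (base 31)2r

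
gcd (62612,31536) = 4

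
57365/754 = 76 + 61/754 ≈ 76.08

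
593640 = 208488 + 385152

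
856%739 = 117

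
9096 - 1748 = 7348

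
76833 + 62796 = 139629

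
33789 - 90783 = -56994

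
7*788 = 5516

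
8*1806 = 14448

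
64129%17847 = 10588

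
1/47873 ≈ 0.0000209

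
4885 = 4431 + 454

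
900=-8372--9272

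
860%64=28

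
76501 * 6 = 459006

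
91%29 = 4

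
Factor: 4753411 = 13^1 * 53^1 * 6899^1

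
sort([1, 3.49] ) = [1, 3.49] 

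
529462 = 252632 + 276830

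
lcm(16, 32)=32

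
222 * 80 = 17760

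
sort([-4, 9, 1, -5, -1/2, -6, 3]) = [-6, -5, -4, -1/2, 1, 3, 9]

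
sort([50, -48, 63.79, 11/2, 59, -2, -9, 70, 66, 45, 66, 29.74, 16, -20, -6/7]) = [-48, -20, -9, -2, -6/7, 11/2, 16, 29.74, 45, 50, 59, 63.79, 66, 66, 70]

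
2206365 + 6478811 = 8685176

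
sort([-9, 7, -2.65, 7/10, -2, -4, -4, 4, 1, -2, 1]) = [-9, -4, -4, -2.65, -2, -2, 7/10, 1, 1, 4, 7]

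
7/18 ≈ 0.389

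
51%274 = 51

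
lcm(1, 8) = 8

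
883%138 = 55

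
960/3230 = 96/323 ≈ 0.297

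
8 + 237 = 245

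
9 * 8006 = 72054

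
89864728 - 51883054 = 37981674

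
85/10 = 8+1/2 = 8.50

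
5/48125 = 1/9625 ≈ 0.000104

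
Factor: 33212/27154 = 2^1 * 19^2 * 23^1 * 13577^(-1) = 16606/13577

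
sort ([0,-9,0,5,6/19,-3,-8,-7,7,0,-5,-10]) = [-10,-9,-8,-7,-5,-3,0,0,0,6/19,5,7]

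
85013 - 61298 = 23715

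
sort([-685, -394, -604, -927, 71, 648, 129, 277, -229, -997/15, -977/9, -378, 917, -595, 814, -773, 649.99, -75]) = [-927, -773, -685, -604, -595, -394, -378, -229, -977/9, -75, -997/15, 71, 129, 277, 648, 649.99, 814, 917]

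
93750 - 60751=32999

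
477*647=308619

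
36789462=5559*6618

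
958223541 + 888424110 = 1846647651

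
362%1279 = 362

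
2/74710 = 1/37355≈0.0000268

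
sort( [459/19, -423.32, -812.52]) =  [-812.52, -423.32, 459/19]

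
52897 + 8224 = 61121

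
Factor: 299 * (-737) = -1 * 11^1 * 13^1 * 23^1 * 67^1 = -220363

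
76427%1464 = 299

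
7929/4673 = 1 + 3256/4673 ≈ 1.70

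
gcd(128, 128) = 128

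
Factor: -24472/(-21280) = 2^(-2) * 5^(-1) * 23^1 = 23/20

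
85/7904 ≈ 0.0108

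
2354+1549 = 3903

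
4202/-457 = -9 - 89/457≈-9.19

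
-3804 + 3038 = -766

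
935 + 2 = 937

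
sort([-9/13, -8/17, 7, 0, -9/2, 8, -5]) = [-5, -9/2, -9/13, -8/17, 0, 7, 8]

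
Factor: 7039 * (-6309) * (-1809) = 3^5 * 67^1 * 701^1 * 7039^1 = 80335973259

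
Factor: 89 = 89^1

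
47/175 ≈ 0.269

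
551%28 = 19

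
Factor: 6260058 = 2^1*3^3*7^1*16561^1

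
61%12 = 1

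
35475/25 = 1419 = 1419.00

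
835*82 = 68470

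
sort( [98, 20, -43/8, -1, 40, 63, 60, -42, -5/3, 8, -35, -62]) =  [-62, -42, -35, -43/8, -5/3, -1, 8, 20, 40, 60, 63, 98]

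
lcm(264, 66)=264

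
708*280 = 198240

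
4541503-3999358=542145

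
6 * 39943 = 239658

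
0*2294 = 0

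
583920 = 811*720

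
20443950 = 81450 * 251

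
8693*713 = 6198109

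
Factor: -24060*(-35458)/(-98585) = -1*2^3*3^1*401^1*17729^1*19717^(-1) = -170623896/19717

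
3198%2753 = 445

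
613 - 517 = 96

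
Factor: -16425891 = -1 * 3^2 * 37^1 * 107^1 * 461^1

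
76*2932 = 222832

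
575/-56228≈-0.0102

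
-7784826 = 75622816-83407642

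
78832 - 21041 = 57791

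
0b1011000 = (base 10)88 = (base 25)3d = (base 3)10021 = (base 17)53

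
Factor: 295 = 5^1*59^1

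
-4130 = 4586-8716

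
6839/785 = 8 + 559/785 ≈ 8.71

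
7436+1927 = 9363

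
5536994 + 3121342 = 8658336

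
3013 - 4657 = -1644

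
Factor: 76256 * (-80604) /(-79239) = 2^7 * 3^1 * 61^(-1) * 433^(-1) * 2239^1 * 2383^1 = 2048846208/26413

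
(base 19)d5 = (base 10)252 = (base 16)fc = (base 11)20a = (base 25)a2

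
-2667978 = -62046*43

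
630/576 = 35/32 ≈ 1.09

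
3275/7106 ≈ 0.461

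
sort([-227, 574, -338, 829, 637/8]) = [-338, -227, 637/8, 574, 829]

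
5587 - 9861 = -4274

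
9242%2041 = 1078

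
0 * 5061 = 0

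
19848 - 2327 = 17521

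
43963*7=307741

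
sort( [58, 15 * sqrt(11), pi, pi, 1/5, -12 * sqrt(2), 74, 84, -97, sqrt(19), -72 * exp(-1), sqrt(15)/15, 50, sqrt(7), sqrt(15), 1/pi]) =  [-97, -72 * exp(-1), -12 * sqrt(2), 1/5, sqrt(15)/15, 1/pi, sqrt(7), pi, pi, sqrt(15), sqrt(19), 15 * sqrt(11), 50, 58, 74, 84]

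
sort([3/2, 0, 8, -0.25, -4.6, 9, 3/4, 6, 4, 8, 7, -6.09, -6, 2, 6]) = [-6.09, -6, -4.6, -0.25, 0, 3/4, 3/2, 2, 4, 6, 6, 7, 8, 8, 9]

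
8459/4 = 2114 + 3/4 = 2114.75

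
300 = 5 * 60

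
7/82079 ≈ 0.0000853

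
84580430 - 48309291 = 36271139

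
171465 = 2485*69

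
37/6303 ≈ 0.00587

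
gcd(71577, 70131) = 723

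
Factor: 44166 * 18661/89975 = 2^1 * 3^1 * 5^(-2) * 17^1 * 59^(-1) * 61^(-1) * 433^1 * 18661^1 = 824181726/89975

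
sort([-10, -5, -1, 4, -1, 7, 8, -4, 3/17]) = [-10, -5, -4, -1, -1, 3/17, 4, 7, 8]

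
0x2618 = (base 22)k36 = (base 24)gm8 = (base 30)ap2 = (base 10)9752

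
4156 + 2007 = 6163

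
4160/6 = 2080/3 ≈ 693.33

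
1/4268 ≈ 0.000234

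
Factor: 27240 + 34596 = 2^2*3^1*5153^1 = 61836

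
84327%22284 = 17475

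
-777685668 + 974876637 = 197190969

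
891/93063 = 297/31021 ≈ 0.00957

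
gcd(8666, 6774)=2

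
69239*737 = 51029143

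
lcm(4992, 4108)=394368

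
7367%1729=451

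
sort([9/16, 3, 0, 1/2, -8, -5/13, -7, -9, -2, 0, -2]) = [-9, -8, -7, -2, -2, -5/13, 0, 0, 1/2, 9/16, 3]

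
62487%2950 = 537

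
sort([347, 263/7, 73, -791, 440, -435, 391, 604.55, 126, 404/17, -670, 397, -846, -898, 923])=[-898, -846, -791, -670, -435, 404/17, 263/7, 73, 126, 347, 391, 397, 440, 604.55, 923]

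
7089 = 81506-74417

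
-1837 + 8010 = 6173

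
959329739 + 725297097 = 1684626836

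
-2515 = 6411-8926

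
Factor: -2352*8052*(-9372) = 2^8*3^3*7^2*11^2*61^1*71^1 = 177489785088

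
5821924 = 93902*62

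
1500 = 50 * 30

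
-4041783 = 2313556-6355339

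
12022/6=2003 + 2/3 ≈ 2003.67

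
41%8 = 1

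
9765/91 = 1395/13 ≈ 107.31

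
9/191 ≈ 0.0471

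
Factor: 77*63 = 3^2*7^2*11^1 = 4851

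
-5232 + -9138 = -14370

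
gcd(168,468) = 12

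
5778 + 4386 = 10164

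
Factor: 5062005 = 3^2 * 5^1 * 13^1 * 17^1 * 509^1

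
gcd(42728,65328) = 8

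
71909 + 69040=140949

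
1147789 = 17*67517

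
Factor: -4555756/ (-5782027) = 2^2*31^ (-1)*37^ (-1)*41^1*71^ (-2)*27779^1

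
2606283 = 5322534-2716251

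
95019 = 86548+8471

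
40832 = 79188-38356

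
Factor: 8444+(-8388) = 2^3*7^1 = 56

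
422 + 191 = 613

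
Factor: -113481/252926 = -1*2^(-1)*3^5*17^(-1)*43^(-1)*173^(-1)*467^1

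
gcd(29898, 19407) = 3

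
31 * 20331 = 630261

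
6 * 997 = 5982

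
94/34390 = 47/17195 ≈ 0.00273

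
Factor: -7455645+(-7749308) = -1*17^1*894409^1 = -15204953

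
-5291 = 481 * (-11)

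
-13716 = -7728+-5988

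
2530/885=2 + 152/177 ≈ 2.86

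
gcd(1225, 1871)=1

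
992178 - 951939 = 40239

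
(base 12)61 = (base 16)49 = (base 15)4d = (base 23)34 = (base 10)73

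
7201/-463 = -15 - 256/463 ≈ -15.55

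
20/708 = 5/177 ≈ 0.0282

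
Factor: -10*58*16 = -1*2^6*5^1*29^1 = -9280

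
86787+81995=168782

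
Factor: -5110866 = -1 * 2^1 * 3^2 * 283937^1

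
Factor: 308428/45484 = 137^ (-1) * 929^1 = 929/137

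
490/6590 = 49/659 ≈ 0.0744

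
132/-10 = -66/5 = -13.20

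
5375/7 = 767 + 6/7 ≈ 767.86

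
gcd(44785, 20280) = 845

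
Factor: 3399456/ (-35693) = -1*2^5*3^1*7^ (-1)*17^1*2083^1*5099^ (-1)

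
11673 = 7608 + 4065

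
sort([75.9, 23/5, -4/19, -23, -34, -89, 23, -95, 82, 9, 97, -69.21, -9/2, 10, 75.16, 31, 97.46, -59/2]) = [-95, -89, -69.21, -34, -59/2, -23, -9/2, -4/19, 23/5, 9, 10, 23, 31, 75.16, 75.9, 82, 97, 97.46]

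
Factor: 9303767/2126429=11^1*173^1*4889^1*2126429^(-1)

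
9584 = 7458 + 2126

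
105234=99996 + 5238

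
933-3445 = -2512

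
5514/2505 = 2+168/835 ≈ 2.20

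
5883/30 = 1961/10 = 196.10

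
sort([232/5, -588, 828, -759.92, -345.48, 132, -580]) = [-759.92, -588, -580, -345.48, 232/5, 132, 828]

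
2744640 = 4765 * 576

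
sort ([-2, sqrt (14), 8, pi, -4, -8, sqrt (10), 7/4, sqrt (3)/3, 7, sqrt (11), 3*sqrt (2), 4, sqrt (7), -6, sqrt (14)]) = [-8, -6, -4, -2, sqrt (3)/3, 7/4, sqrt (7), pi, sqrt (10), sqrt (11), sqrt (14), sqrt (14), 4, 3*sqrt (2), 7, 8]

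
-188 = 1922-2110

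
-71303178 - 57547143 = -128850321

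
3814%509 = 251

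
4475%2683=1792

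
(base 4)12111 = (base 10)405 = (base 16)195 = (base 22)i9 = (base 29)ds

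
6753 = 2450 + 4303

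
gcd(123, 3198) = 123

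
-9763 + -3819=-13582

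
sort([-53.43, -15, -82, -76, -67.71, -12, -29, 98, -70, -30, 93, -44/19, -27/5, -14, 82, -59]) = [-82, -76, -70, -67.71, -59, -53.43, -30, -29, -15, -14, -12, -27/5, -44/19, 82, 93, 98]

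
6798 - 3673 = 3125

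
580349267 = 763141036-182791769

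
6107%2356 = 1395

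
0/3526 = 0 = 0.00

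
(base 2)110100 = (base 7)103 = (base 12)44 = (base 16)34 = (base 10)52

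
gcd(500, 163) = 1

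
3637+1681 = 5318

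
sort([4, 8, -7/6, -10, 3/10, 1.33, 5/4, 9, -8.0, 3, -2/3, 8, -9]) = [-10, -9, -8.0, -7/6, -2/3, 3/10, 5/4, 1.33, 3, 4, 8, 8, 9]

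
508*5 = 2540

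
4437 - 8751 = -4314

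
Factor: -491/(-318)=2^(-1) * 3^(-1) * 53^(-1) * 491^1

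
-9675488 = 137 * (-70624)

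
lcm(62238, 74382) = 3049662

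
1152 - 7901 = -6749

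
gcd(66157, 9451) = 9451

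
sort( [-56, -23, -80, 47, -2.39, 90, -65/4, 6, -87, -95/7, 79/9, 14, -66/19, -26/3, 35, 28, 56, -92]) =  [-92, -87, -80, -56, -23, -65/4, -95/7, -26/3, -66/19, -2.39, 6, 79/9, 14, 28, 35, 47, 56, 90]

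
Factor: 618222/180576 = 2^(-4) * 3^(-2) * 17^1 * 29^1 = 493/144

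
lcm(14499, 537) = 14499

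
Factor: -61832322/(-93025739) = 2^1*3^6*79^(-1)*42409^1*1177541^(-1)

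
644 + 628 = 1272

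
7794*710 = 5533740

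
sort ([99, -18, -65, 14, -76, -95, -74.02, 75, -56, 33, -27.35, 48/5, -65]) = [-95, -76, -74.02, -65, -65, -56, -27.35, -18, 48/5, 14, 33, 75, 99]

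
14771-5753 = 9018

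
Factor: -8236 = -1*2^2*29^1*71^1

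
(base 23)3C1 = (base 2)11101001000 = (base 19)532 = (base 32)1Q8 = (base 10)1864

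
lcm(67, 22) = 1474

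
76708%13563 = 8893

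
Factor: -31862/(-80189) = 2^1*17^(-1)*53^(-1)*179^1 = 358/901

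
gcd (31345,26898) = 1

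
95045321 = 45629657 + 49415664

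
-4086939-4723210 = -8810149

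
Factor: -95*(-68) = 2^2*5^1*17^1*19^1 = 6460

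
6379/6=1063+1/6≈1063.17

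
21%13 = 8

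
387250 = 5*77450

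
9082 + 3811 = 12893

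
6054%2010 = 24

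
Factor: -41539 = -1*41539^1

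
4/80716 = 1/20179 ≈ 0.0000496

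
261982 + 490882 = 752864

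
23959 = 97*247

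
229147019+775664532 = 1004811551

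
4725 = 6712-1987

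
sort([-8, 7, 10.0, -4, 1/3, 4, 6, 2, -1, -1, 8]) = [-8, -4, -1, -1, 1/3, 2, 4, 6, 7, 8, 10.0]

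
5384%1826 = 1732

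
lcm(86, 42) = 1806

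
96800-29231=67569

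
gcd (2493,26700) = 3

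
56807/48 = 1183 + 23/48 ≈ 1183.48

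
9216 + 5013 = 14229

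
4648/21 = 664/3 ≈ 221.33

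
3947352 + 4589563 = 8536915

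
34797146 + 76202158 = 110999304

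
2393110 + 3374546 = 5767656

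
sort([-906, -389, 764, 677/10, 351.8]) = [-906, -389, 677/10, 351.8, 764]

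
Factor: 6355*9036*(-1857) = -1*2^2*3^3*5^1*31^1*41^1*251^1*619^1 = -106635959460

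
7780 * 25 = 194500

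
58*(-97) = -5626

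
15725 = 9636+6089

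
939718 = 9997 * 94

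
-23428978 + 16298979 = -7129999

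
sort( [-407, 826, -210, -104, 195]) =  [-407, -210, -104, 195, 826]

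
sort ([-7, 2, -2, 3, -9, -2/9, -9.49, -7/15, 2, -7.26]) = [-9.49, -9, -7.26, -7, -2, -7/15, -2/9, 2, 2, 3]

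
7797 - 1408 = 6389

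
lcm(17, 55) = 935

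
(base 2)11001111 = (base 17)c3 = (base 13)12c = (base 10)207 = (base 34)63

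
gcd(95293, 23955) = 1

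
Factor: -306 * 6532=-1 * 2^3 * 3^2 * 17^1 * 23^1 * 71^1=-1998792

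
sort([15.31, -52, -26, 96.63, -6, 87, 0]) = [-52, -26, -6, 0, 15.31, 87, 96.63]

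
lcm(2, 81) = 162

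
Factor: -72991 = -1 * 47^1 * 1553^1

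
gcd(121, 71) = 1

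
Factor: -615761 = -1*615761^1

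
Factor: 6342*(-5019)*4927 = -1*2^1*3^2*7^2*13^1*151^1*239^1*379^1 = -156828863646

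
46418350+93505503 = 139923853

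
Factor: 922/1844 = 2^(-1) = 1/2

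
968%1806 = 968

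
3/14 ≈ 0.214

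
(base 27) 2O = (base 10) 78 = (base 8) 116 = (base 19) 42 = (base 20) 3I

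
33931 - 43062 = -9131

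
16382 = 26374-9992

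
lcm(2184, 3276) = 6552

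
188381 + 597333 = 785714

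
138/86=69/43 ≈ 1.60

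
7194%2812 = 1570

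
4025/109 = 36 + 101/109 ≈ 36.93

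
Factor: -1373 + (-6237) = -1 * 2^1 * 5^1 * 761^1 = -7610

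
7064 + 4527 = 11591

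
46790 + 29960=76750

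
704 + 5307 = 6011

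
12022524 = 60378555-48356031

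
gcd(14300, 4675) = 275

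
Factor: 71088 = 2^4 * 3^1 * 1481^1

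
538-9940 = -9402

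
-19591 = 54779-74370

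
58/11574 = 29/5787≈0.00501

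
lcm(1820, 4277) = 85540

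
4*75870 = 303480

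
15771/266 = 2253/38 ≈ 59.29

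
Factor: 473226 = 2^1*3^1*13^1*6067^1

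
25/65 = 5/13 ≈ 0.385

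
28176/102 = 4696/17 ≈ 276.24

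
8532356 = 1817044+6715312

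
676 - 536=140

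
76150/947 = 80 + 390/947 ≈ 80.41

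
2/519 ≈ 0.00385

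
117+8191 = 8308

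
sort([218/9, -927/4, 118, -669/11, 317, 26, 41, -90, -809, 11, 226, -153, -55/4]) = [-809, -927/4, -153, -90, -669/11, -55/4, 11, 218/9, 26, 41, 118, 226, 317]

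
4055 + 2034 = 6089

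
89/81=1 + 8/81 ≈ 1.10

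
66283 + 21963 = 88246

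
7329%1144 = 465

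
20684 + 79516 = 100200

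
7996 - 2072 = 5924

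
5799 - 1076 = 4723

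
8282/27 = 306+20/27 ≈ 306.74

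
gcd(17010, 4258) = 2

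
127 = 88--39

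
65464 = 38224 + 27240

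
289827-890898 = -601071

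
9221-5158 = 4063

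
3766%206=58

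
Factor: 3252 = 2^2 * 3^1 * 271^1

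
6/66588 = 1/11098 ≈ 0.0000901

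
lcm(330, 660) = 660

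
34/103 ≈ 0.330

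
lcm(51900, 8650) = 51900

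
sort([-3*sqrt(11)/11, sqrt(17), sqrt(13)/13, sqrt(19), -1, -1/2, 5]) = [-1, -3*sqrt(11)/11, -1/2, sqrt(13)/13, sqrt(17), sqrt(19), 5]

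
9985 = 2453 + 7532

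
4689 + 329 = 5018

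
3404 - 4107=-703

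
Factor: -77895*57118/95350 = -1*3^3*5^(-1)*577^1*1907^(-1)*28559^1 = -444920661/9535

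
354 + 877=1231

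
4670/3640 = 467/364 ≈ 1.28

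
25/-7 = -3-4/7 ≈ -3.57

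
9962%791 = 470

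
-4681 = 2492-7173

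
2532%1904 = 628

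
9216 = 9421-205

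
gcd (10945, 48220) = 5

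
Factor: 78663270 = 2^1*3^1*5^1*7^1*374587^1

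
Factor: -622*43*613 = -1*2^1*43^1*311^1*613^1 = -16395298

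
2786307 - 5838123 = -3051816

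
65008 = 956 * 68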